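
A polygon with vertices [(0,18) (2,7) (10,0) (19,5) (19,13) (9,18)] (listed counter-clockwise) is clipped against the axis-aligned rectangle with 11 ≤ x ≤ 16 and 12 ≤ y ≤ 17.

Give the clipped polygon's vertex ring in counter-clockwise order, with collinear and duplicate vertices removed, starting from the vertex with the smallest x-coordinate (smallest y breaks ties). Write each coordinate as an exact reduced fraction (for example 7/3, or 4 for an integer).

Clipped polygon: [(11,12) (16,12) (16,29/2) (11,17)]

1. After x ≥ 11: [(11,5/9) (19,5) (19,13) (11,17)]
2. After x ≤ 16: [(11,5/9) (16,10/3) (16,29/2) (11,17)]
3. After y ≥ 12: [(11,12) (16,12) (16,29/2) (11,17)]
4. After y ≤ 17: [(11,12) (16,12) (16,29/2) (11,17)]
5. Canonical ring: [(11,12) (16,12) (16,29/2) (11,17)]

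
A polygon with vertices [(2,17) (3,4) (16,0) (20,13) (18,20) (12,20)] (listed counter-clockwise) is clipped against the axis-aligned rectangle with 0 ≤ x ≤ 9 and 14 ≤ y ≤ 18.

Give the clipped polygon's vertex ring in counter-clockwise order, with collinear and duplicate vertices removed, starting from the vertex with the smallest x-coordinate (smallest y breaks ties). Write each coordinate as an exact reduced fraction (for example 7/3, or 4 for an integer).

1. After x ≥ 0: [(2,17) (3,4) (16,0) (20,13) (18,20) (12,20)]
2. After x ≤ 9: [(9,191/10) (2,17) (3,4) (9,28/13)]
3. After y ≥ 14: [(9,14) (9,191/10) (2,17) (29/13,14)]
4. After y ≤ 18: [(9,14) (9,18) (16/3,18) (2,17) (29/13,14)]
5. Canonical ring: [(2,17) (29/13,14) (9,14) (9,18) (16/3,18)]

Clipped polygon: [(2,17) (29/13,14) (9,14) (9,18) (16/3,18)]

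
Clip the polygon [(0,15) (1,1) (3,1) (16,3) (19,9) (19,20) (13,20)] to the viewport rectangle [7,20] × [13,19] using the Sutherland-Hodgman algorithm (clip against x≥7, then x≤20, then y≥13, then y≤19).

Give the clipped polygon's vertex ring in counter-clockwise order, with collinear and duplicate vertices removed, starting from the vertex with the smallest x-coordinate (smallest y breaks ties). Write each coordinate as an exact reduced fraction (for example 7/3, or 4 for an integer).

Clipped polygon: [(7,13) (19,13) (19,19) (52/5,19) (7,230/13)]

1. After x ≥ 7: [(7,230/13) (7,21/13) (16,3) (19,9) (19,20) (13,20)]
2. After x ≤ 20: [(7,230/13) (7,21/13) (16,3) (19,9) (19,20) (13,20)]
3. After y ≥ 13: [(7,230/13) (7,13) (19,13) (19,20) (13,20)]
4. After y ≤ 19: [(52/5,19) (7,230/13) (7,13) (19,13) (19,19)]
5. Canonical ring: [(7,13) (19,13) (19,19) (52/5,19) (7,230/13)]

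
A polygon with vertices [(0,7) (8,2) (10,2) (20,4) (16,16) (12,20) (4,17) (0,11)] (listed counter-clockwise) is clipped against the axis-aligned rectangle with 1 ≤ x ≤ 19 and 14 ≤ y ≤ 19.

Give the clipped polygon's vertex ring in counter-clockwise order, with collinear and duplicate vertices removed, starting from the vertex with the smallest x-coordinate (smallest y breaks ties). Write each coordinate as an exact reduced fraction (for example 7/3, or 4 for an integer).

Clipped polygon: [(2,14) (50/3,14) (16,16) (13,19) (28/3,19) (4,17)]

1. After x ≥ 1: [(1,51/8) (8,2) (10,2) (20,4) (16,16) (12,20) (4,17) (1,25/2)]
2. After x ≤ 19: [(1,51/8) (8,2) (10,2) (19,19/5) (19,7) (16,16) (12,20) (4,17) (1,25/2)]
3. After y ≥ 14: [(50/3,14) (16,16) (12,20) (4,17) (2,14)]
4. After y ≤ 19: [(50/3,14) (16,16) (13,19) (28/3,19) (4,17) (2,14)]
5. Canonical ring: [(2,14) (50/3,14) (16,16) (13,19) (28/3,19) (4,17)]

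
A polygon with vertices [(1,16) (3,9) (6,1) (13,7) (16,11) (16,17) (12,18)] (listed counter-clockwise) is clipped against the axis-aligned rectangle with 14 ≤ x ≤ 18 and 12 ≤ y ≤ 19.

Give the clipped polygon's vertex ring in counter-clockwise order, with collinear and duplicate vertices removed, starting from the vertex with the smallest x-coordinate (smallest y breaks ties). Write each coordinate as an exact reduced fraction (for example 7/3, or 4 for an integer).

1. After x ≥ 14: [(14,25/3) (16,11) (16,17) (14,35/2)]
2. After x ≤ 18: [(14,25/3) (16,11) (16,17) (14,35/2)]
3. After y ≥ 12: [(14,12) (16,12) (16,17) (14,35/2)]
4. After y ≤ 19: [(14,12) (16,12) (16,17) (14,35/2)]
5. Canonical ring: [(14,12) (16,12) (16,17) (14,35/2)]

Clipped polygon: [(14,12) (16,12) (16,17) (14,35/2)]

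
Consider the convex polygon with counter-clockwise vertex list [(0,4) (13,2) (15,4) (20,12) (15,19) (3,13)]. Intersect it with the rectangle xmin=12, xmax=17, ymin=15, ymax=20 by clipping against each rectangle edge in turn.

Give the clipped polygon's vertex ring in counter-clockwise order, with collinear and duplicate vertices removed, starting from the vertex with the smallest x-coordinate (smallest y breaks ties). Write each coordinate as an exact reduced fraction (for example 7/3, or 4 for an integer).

1. After x ≥ 12: [(12,28/13) (13,2) (15,4) (20,12) (15,19) (12,35/2)]
2. After x ≤ 17: [(12,28/13) (13,2) (15,4) (17,36/5) (17,81/5) (15,19) (12,35/2)]
3. After y ≥ 15: [(12,15) (17,15) (17,81/5) (15,19) (12,35/2)]
4. After y ≤ 20: [(12,15) (17,15) (17,81/5) (15,19) (12,35/2)]
5. Canonical ring: [(12,15) (17,15) (17,81/5) (15,19) (12,35/2)]

Clipped polygon: [(12,15) (17,15) (17,81/5) (15,19) (12,35/2)]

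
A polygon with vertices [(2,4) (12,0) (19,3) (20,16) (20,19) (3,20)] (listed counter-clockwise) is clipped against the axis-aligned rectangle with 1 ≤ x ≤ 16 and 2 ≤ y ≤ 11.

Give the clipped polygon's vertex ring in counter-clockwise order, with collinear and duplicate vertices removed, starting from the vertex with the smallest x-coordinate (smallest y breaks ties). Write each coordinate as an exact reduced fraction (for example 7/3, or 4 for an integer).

1. After x ≥ 1: [(2,4) (12,0) (19,3) (20,16) (20,19) (3,20)]
2. After x ≤ 16: [(2,4) (12,0) (16,12/7) (16,327/17) (3,20)]
3. After y ≥ 2: [(2,4) (7,2) (16,2) (16,327/17) (3,20)]
4. After y ≤ 11: [(39/16,11) (2,4) (7,2) (16,2) (16,11)]
5. Canonical ring: [(2,4) (7,2) (16,2) (16,11) (39/16,11)]

Clipped polygon: [(2,4) (7,2) (16,2) (16,11) (39/16,11)]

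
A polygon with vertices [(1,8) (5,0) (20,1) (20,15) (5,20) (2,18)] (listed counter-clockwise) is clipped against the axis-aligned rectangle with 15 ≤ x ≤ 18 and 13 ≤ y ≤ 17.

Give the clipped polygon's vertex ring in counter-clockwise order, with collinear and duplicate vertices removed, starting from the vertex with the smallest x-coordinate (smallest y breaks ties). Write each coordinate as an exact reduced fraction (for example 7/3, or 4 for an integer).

1. After x ≥ 15: [(15,2/3) (20,1) (20,15) (15,50/3)]
2. After x ≤ 18: [(15,2/3) (18,13/15) (18,47/3) (15,50/3)]
3. After y ≥ 13: [(15,13) (18,13) (18,47/3) (15,50/3)]
4. After y ≤ 17: [(15,13) (18,13) (18,47/3) (15,50/3)]
5. Canonical ring: [(15,13) (18,13) (18,47/3) (15,50/3)]

Clipped polygon: [(15,13) (18,13) (18,47/3) (15,50/3)]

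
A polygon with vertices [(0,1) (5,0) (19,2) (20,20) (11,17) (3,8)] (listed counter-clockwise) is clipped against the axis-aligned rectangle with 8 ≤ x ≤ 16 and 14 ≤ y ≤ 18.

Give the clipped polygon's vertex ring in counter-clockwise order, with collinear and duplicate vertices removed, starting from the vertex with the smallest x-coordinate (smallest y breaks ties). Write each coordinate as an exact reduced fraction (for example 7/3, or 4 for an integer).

Clipped polygon: [(25/3,14) (16,14) (16,18) (14,18) (11,17)]

1. After x ≥ 8: [(8,3/7) (19,2) (20,20) (11,17) (8,109/8)]
2. After x ≤ 16: [(8,3/7) (16,11/7) (16,56/3) (11,17) (8,109/8)]
3. After y ≥ 14: [(16,14) (16,56/3) (11,17) (25/3,14)]
4. After y ≤ 18: [(16,14) (16,18) (14,18) (11,17) (25/3,14)]
5. Canonical ring: [(25/3,14) (16,14) (16,18) (14,18) (11,17)]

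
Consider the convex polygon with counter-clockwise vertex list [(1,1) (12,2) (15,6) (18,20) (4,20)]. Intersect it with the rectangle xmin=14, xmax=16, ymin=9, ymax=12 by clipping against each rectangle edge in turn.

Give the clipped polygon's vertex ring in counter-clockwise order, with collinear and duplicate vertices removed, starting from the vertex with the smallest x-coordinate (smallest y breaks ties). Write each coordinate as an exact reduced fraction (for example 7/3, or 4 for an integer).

1. After x ≥ 14: [(14,14/3) (15,6) (18,20) (14,20)]
2. After x ≤ 16: [(14,14/3) (15,6) (16,32/3) (16,20) (14,20)]
3. After y ≥ 9: [(14,9) (219/14,9) (16,32/3) (16,20) (14,20)]
4. After y ≤ 12: [(14,12) (14,9) (219/14,9) (16,32/3) (16,12)]
5. Canonical ring: [(14,9) (219/14,9) (16,32/3) (16,12) (14,12)]

Clipped polygon: [(14,9) (219/14,9) (16,32/3) (16,12) (14,12)]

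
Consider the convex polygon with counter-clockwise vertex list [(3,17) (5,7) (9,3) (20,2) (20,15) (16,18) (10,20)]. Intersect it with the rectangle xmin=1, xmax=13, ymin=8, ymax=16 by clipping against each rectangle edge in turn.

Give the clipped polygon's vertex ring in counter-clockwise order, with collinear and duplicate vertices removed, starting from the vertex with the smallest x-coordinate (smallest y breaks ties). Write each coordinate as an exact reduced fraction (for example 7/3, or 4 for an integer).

Clipped polygon: [(16/5,16) (24/5,8) (13,8) (13,16)]

1. After x ≥ 1: [(3,17) (5,7) (9,3) (20,2) (20,15) (16,18) (10,20)]
2. After x ≤ 13: [(3,17) (5,7) (9,3) (13,29/11) (13,19) (10,20)]
3. After y ≥ 8: [(3,17) (24/5,8) (13,8) (13,19) (10,20)]
4. After y ≤ 16: [(16/5,16) (24/5,8) (13,8) (13,16)]
5. Canonical ring: [(16/5,16) (24/5,8) (13,8) (13,16)]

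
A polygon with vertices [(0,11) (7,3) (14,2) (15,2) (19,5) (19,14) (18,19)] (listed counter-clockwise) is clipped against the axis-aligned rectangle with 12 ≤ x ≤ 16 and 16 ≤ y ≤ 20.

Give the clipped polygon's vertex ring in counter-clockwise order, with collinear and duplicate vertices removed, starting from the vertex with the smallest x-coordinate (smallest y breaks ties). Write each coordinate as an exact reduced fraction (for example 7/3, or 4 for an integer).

Clipped polygon: [(12,16) (16,16) (16,163/9) (12,49/3)]

1. After x ≥ 12: [(12,49/3) (12,16/7) (14,2) (15,2) (19,5) (19,14) (18,19)]
2. After x ≤ 16: [(16,163/9) (12,49/3) (12,16/7) (14,2) (15,2) (16,11/4)]
3. After y ≥ 16: [(16,16) (16,163/9) (12,49/3) (12,16)]
4. After y ≤ 20: [(16,16) (16,163/9) (12,49/3) (12,16)]
5. Canonical ring: [(12,16) (16,16) (16,163/9) (12,49/3)]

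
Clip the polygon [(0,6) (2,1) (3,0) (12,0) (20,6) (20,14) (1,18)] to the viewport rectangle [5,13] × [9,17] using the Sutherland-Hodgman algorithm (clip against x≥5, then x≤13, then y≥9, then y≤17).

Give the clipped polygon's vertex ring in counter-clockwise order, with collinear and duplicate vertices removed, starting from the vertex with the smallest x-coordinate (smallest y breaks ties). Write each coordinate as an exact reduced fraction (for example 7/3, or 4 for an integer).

1. After x ≥ 5: [(5,0) (12,0) (20,6) (20,14) (5,326/19)]
2. After x ≤ 13: [(5,0) (12,0) (13,3/4) (13,294/19) (5,326/19)]
3. After y ≥ 9: [(5,9) (13,9) (13,294/19) (5,326/19)]
4. After y ≤ 17: [(5,17) (5,9) (13,9) (13,294/19) (23/4,17)]
5. Canonical ring: [(5,9) (13,9) (13,294/19) (23/4,17) (5,17)]

Clipped polygon: [(5,9) (13,9) (13,294/19) (23/4,17) (5,17)]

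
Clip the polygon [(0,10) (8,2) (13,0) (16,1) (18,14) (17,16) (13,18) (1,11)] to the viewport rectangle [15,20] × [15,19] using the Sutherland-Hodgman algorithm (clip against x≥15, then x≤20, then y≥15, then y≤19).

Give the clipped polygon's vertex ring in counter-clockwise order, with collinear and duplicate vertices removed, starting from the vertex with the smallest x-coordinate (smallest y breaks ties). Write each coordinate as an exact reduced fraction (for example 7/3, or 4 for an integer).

Clipped polygon: [(15,15) (35/2,15) (17,16) (15,17)]

1. After x ≥ 15: [(15,2/3) (16,1) (18,14) (17,16) (15,17)]
2. After x ≤ 20: [(15,2/3) (16,1) (18,14) (17,16) (15,17)]
3. After y ≥ 15: [(15,15) (35/2,15) (17,16) (15,17)]
4. After y ≤ 19: [(15,15) (35/2,15) (17,16) (15,17)]
5. Canonical ring: [(15,15) (35/2,15) (17,16) (15,17)]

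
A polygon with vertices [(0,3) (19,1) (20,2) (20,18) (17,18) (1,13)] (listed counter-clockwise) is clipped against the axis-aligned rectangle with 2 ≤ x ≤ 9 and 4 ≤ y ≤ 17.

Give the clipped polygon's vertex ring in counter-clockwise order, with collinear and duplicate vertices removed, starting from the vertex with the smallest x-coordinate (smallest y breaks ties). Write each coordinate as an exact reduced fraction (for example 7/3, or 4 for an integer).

Clipped polygon: [(2,4) (9,4) (9,31/2) (2,213/16)]

1. After x ≥ 2: [(2,53/19) (19,1) (20,2) (20,18) (17,18) (2,213/16)]
2. After x ≤ 9: [(2,53/19) (9,39/19) (9,31/2) (2,213/16)]
3. After y ≥ 4: [(2,4) (9,4) (9,31/2) (2,213/16)]
4. After y ≤ 17: [(2,4) (9,4) (9,31/2) (2,213/16)]
5. Canonical ring: [(2,4) (9,4) (9,31/2) (2,213/16)]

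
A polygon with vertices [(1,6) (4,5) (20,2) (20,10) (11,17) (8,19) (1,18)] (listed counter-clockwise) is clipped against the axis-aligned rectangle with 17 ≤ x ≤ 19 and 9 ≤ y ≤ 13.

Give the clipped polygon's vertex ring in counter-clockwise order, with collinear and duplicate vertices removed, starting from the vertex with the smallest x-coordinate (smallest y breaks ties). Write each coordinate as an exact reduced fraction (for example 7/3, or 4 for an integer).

1. After x ≥ 17: [(17,41/16) (20,2) (20,10) (17,37/3)]
2. After x ≤ 19: [(17,41/16) (19,35/16) (19,97/9) (17,37/3)]
3. After y ≥ 9: [(17,9) (19,9) (19,97/9) (17,37/3)]
4. After y ≤ 13: [(17,9) (19,9) (19,97/9) (17,37/3)]
5. Canonical ring: [(17,9) (19,9) (19,97/9) (17,37/3)]

Clipped polygon: [(17,9) (19,9) (19,97/9) (17,37/3)]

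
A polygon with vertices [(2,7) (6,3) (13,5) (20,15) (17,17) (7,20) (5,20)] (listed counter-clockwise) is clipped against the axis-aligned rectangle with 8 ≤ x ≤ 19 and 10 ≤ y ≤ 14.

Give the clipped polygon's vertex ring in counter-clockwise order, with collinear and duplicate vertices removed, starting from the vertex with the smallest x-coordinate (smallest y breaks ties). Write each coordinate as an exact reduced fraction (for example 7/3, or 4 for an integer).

Clipped polygon: [(8,10) (33/2,10) (19,95/7) (19,14) (8,14)]

1. After x ≥ 8: [(8,25/7) (13,5) (20,15) (17,17) (8,197/10)]
2. After x ≤ 19: [(8,25/7) (13,5) (19,95/7) (19,47/3) (17,17) (8,197/10)]
3. After y ≥ 10: [(8,10) (33/2,10) (19,95/7) (19,47/3) (17,17) (8,197/10)]
4. After y ≤ 14: [(8,14) (8,10) (33/2,10) (19,95/7) (19,14)]
5. Canonical ring: [(8,10) (33/2,10) (19,95/7) (19,14) (8,14)]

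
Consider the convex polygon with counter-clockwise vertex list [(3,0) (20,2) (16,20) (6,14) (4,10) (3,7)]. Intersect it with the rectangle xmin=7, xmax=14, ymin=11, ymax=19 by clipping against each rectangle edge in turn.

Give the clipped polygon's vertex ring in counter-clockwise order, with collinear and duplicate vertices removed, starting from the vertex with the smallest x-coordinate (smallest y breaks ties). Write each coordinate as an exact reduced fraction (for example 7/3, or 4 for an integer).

1. After x ≥ 7: [(7,8/17) (20,2) (16,20) (7,73/5)]
2. After x ≤ 14: [(7,8/17) (14,22/17) (14,94/5) (7,73/5)]
3. After y ≥ 11: [(7,11) (14,11) (14,94/5) (7,73/5)]
4. After y ≤ 19: [(7,11) (14,11) (14,94/5) (7,73/5)]
5. Canonical ring: [(7,11) (14,11) (14,94/5) (7,73/5)]

Clipped polygon: [(7,11) (14,11) (14,94/5) (7,73/5)]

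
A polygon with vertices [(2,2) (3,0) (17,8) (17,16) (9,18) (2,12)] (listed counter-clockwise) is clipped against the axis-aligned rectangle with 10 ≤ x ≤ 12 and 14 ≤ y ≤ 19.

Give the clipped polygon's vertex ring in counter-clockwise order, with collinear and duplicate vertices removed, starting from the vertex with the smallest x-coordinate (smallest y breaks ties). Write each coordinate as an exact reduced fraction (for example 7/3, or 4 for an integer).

Clipped polygon: [(10,14) (12,14) (12,69/4) (10,71/4)]

1. After x ≥ 10: [(10,4) (17,8) (17,16) (10,71/4)]
2. After x ≤ 12: [(10,4) (12,36/7) (12,69/4) (10,71/4)]
3. After y ≥ 14: [(10,14) (12,14) (12,69/4) (10,71/4)]
4. After y ≤ 19: [(10,14) (12,14) (12,69/4) (10,71/4)]
5. Canonical ring: [(10,14) (12,14) (12,69/4) (10,71/4)]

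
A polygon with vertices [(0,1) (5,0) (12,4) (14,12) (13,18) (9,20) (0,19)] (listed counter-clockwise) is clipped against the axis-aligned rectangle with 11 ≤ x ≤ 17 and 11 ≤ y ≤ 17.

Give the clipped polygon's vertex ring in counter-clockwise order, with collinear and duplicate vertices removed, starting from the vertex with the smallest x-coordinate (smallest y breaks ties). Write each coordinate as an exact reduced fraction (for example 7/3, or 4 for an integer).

Clipped polygon: [(11,11) (55/4,11) (14,12) (79/6,17) (11,17)]

1. After x ≥ 11: [(11,24/7) (12,4) (14,12) (13,18) (11,19)]
2. After x ≤ 17: [(11,24/7) (12,4) (14,12) (13,18) (11,19)]
3. After y ≥ 11: [(11,11) (55/4,11) (14,12) (13,18) (11,19)]
4. After y ≤ 17: [(11,17) (11,11) (55/4,11) (14,12) (79/6,17)]
5. Canonical ring: [(11,11) (55/4,11) (14,12) (79/6,17) (11,17)]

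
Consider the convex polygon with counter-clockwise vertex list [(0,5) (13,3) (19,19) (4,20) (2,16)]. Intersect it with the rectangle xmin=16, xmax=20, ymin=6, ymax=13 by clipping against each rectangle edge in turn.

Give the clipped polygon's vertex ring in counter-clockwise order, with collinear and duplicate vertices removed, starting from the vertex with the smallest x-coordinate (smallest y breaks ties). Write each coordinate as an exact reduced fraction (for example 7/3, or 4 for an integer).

1. After x ≥ 16: [(16,11) (19,19) (16,96/5)]
2. After x ≤ 20: [(16,11) (19,19) (16,96/5)]
3. After y ≥ 6: [(16,11) (19,19) (16,96/5)]
4. After y ≤ 13: [(16,13) (16,11) (67/4,13)]
5. Canonical ring: [(16,11) (67/4,13) (16,13)]

Clipped polygon: [(16,11) (67/4,13) (16,13)]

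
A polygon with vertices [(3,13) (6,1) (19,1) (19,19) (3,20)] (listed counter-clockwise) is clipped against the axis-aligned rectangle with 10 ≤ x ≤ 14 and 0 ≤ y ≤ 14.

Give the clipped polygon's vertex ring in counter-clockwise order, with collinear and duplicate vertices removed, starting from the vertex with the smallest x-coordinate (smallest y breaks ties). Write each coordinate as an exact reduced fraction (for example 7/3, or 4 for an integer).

1. After x ≥ 10: [(10,1) (19,1) (19,19) (10,313/16)]
2. After x ≤ 14: [(10,1) (14,1) (14,309/16) (10,313/16)]
3. After y ≥ 0: [(10,1) (14,1) (14,309/16) (10,313/16)]
4. After y ≤ 14: [(10,14) (10,1) (14,1) (14,14)]
5. Canonical ring: [(10,1) (14,1) (14,14) (10,14)]

Clipped polygon: [(10,1) (14,1) (14,14) (10,14)]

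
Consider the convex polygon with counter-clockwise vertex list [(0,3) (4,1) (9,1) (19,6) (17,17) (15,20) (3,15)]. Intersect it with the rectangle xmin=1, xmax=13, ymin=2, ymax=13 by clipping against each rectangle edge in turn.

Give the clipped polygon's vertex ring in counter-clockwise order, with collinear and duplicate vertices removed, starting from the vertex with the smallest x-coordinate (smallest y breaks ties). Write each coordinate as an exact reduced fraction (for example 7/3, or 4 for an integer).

Clipped polygon: [(1,5/2) (2,2) (11,2) (13,3) (13,13) (5/2,13) (1,7)]

1. After x ≥ 1: [(1,7) (1,5/2) (4,1) (9,1) (19,6) (17,17) (15,20) (3,15)]
2. After x ≤ 13: [(1,7) (1,5/2) (4,1) (9,1) (13,3) (13,115/6) (3,15)]
3. After y ≥ 2: [(1,7) (1,5/2) (2,2) (11,2) (13,3) (13,115/6) (3,15)]
4. After y ≤ 13: [(5/2,13) (1,7) (1,5/2) (2,2) (11,2) (13,3) (13,13)]
5. Canonical ring: [(1,5/2) (2,2) (11,2) (13,3) (13,13) (5/2,13) (1,7)]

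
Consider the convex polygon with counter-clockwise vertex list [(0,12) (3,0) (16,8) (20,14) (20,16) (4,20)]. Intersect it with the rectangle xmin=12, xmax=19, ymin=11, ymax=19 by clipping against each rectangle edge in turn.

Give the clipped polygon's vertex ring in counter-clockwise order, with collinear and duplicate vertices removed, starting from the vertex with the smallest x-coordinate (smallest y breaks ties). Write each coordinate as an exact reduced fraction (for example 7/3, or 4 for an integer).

1. After x ≥ 12: [(12,72/13) (16,8) (20,14) (20,16) (12,18)]
2. After x ≤ 19: [(12,72/13) (16,8) (19,25/2) (19,65/4) (12,18)]
3. After y ≥ 11: [(12,11) (18,11) (19,25/2) (19,65/4) (12,18)]
4. After y ≤ 19: [(12,11) (18,11) (19,25/2) (19,65/4) (12,18)]
5. Canonical ring: [(12,11) (18,11) (19,25/2) (19,65/4) (12,18)]

Clipped polygon: [(12,11) (18,11) (19,25/2) (19,65/4) (12,18)]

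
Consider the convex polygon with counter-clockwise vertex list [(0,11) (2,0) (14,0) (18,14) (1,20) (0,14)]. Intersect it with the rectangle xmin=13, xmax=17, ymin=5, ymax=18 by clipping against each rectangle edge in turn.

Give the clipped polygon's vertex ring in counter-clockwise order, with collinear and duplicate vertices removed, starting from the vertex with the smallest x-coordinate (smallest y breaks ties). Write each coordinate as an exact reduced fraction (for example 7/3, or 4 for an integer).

Clipped polygon: [(13,5) (108/7,5) (17,21/2) (17,244/17) (13,268/17)]

1. After x ≥ 13: [(13,0) (14,0) (18,14) (13,268/17)]
2. After x ≤ 17: [(13,0) (14,0) (17,21/2) (17,244/17) (13,268/17)]
3. After y ≥ 5: [(13,5) (108/7,5) (17,21/2) (17,244/17) (13,268/17)]
4. After y ≤ 18: [(13,5) (108/7,5) (17,21/2) (17,244/17) (13,268/17)]
5. Canonical ring: [(13,5) (108/7,5) (17,21/2) (17,244/17) (13,268/17)]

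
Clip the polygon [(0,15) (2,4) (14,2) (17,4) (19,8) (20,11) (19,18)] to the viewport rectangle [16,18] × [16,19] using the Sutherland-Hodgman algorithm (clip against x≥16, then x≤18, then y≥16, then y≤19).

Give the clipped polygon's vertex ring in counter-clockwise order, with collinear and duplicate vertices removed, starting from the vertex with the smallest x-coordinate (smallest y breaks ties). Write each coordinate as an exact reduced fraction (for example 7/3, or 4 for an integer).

1. After x ≥ 16: [(16,333/19) (16,10/3) (17,4) (19,8) (20,11) (19,18)]
2. After x ≤ 18: [(18,339/19) (16,333/19) (16,10/3) (17,4) (18,6)]
3. After y ≥ 16: [(18,16) (18,339/19) (16,333/19) (16,16)]
4. After y ≤ 19: [(18,16) (18,339/19) (16,333/19) (16,16)]
5. Canonical ring: [(16,16) (18,16) (18,339/19) (16,333/19)]

Clipped polygon: [(16,16) (18,16) (18,339/19) (16,333/19)]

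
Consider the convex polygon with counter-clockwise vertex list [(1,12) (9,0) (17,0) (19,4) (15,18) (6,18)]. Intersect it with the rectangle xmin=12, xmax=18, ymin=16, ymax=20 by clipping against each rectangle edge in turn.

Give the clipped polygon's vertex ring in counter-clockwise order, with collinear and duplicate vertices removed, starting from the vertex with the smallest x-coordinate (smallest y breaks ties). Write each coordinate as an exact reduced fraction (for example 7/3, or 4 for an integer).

Clipped polygon: [(12,16) (109/7,16) (15,18) (12,18)]

1. After x ≥ 12: [(12,0) (17,0) (19,4) (15,18) (12,18)]
2. After x ≤ 18: [(12,0) (17,0) (18,2) (18,15/2) (15,18) (12,18)]
3. After y ≥ 16: [(12,16) (109/7,16) (15,18) (12,18)]
4. After y ≤ 20: [(12,16) (109/7,16) (15,18) (12,18)]
5. Canonical ring: [(12,16) (109/7,16) (15,18) (12,18)]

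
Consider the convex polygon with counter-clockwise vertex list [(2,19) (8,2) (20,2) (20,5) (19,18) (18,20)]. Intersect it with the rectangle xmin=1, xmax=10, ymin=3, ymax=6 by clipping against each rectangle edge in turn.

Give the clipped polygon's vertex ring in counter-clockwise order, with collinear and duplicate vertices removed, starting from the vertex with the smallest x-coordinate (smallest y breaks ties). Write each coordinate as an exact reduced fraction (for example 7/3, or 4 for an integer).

Clipped polygon: [(112/17,6) (130/17,3) (10,3) (10,6)]

1. After x ≥ 1: [(2,19) (8,2) (20,2) (20,5) (19,18) (18,20)]
2. After x ≤ 10: [(10,39/2) (2,19) (8,2) (10,2)]
3. After y ≥ 3: [(10,3) (10,39/2) (2,19) (130/17,3)]
4. After y ≤ 6: [(10,3) (10,6) (112/17,6) (130/17,3)]
5. Canonical ring: [(112/17,6) (130/17,3) (10,3) (10,6)]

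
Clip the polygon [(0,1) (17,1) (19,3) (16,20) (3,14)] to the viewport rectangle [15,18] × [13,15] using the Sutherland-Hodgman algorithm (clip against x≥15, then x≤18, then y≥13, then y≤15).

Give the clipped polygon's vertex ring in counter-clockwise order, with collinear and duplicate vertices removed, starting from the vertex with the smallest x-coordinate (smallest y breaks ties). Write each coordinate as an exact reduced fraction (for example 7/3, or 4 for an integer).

Clipped polygon: [(15,13) (293/17,13) (287/17,15) (15,15)]

1. After x ≥ 15: [(15,1) (17,1) (19,3) (16,20) (15,254/13)]
2. After x ≤ 18: [(15,1) (17,1) (18,2) (18,26/3) (16,20) (15,254/13)]
3. After y ≥ 13: [(15,13) (293/17,13) (16,20) (15,254/13)]
4. After y ≤ 15: [(15,15) (15,13) (293/17,13) (287/17,15)]
5. Canonical ring: [(15,13) (293/17,13) (287/17,15) (15,15)]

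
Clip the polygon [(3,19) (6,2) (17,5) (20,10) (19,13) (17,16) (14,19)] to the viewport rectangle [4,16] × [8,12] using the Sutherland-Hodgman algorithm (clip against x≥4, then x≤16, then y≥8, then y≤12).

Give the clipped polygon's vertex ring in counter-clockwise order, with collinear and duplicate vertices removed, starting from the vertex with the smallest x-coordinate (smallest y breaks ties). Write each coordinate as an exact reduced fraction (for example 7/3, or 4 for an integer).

Clipped polygon: [(72/17,12) (84/17,8) (16,8) (16,12)]

1. After x ≥ 4: [(4,19) (4,40/3) (6,2) (17,5) (20,10) (19,13) (17,16) (14,19)]
2. After x ≤ 16: [(4,19) (4,40/3) (6,2) (16,52/11) (16,17) (14,19)]
3. After y ≥ 8: [(4,19) (4,40/3) (84/17,8) (16,8) (16,17) (14,19)]
4. After y ≤ 12: [(72/17,12) (84/17,8) (16,8) (16,12)]
5. Canonical ring: [(72/17,12) (84/17,8) (16,8) (16,12)]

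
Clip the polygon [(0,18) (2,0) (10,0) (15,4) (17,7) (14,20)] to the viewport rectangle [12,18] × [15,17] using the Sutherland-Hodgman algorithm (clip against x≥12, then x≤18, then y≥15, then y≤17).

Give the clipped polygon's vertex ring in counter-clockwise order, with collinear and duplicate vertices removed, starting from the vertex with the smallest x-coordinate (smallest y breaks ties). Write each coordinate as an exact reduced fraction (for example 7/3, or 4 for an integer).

1. After x ≥ 12: [(12,138/7) (12,8/5) (15,4) (17,7) (14,20)]
2. After x ≤ 18: [(12,138/7) (12,8/5) (15,4) (17,7) (14,20)]
3. After y ≥ 15: [(12,138/7) (12,15) (197/13,15) (14,20)]
4. After y ≤ 17: [(12,17) (12,15) (197/13,15) (191/13,17)]
5. Canonical ring: [(12,15) (197/13,15) (191/13,17) (12,17)]

Clipped polygon: [(12,15) (197/13,15) (191/13,17) (12,17)]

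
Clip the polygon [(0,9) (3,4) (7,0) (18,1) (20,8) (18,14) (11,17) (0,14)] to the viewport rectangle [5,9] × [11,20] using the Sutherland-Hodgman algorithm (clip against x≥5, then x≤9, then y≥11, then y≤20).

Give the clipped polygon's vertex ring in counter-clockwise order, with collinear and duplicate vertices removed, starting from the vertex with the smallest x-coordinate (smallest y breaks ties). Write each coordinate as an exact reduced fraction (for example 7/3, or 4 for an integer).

1. After x ≥ 5: [(5,2) (7,0) (18,1) (20,8) (18,14) (11,17) (5,169/11)]
2. After x ≤ 9: [(5,2) (7,0) (9,2/11) (9,181/11) (5,169/11)]
3. After y ≥ 11: [(5,11) (9,11) (9,181/11) (5,169/11)]
4. After y ≤ 20: [(5,11) (9,11) (9,181/11) (5,169/11)]
5. Canonical ring: [(5,11) (9,11) (9,181/11) (5,169/11)]

Clipped polygon: [(5,11) (9,11) (9,181/11) (5,169/11)]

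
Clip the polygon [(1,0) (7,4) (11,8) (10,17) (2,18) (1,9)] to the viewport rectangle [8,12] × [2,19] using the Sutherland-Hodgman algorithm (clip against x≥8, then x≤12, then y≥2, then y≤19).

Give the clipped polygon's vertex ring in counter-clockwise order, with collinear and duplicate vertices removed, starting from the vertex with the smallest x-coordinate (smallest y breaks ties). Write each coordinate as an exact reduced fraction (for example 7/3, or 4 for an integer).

1. After x ≥ 8: [(8,5) (11,8) (10,17) (8,69/4)]
2. After x ≤ 12: [(8,5) (11,8) (10,17) (8,69/4)]
3. After y ≥ 2: [(8,5) (11,8) (10,17) (8,69/4)]
4. After y ≤ 19: [(8,5) (11,8) (10,17) (8,69/4)]
5. Canonical ring: [(8,5) (11,8) (10,17) (8,69/4)]

Clipped polygon: [(8,5) (11,8) (10,17) (8,69/4)]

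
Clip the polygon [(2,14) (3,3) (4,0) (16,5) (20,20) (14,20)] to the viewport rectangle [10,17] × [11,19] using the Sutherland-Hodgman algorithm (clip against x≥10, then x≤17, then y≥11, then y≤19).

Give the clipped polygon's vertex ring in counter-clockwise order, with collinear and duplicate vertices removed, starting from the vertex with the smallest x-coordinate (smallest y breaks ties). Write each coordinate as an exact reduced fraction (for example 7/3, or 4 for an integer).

Clipped polygon: [(10,11) (17,11) (17,19) (12,19) (10,18)]

1. After x ≥ 10: [(10,18) (10,5/2) (16,5) (20,20) (14,20)]
2. After x ≤ 17: [(10,18) (10,5/2) (16,5) (17,35/4) (17,20) (14,20)]
3. After y ≥ 11: [(10,18) (10,11) (17,11) (17,20) (14,20)]
4. After y ≤ 19: [(12,19) (10,18) (10,11) (17,11) (17,19)]
5. Canonical ring: [(10,11) (17,11) (17,19) (12,19) (10,18)]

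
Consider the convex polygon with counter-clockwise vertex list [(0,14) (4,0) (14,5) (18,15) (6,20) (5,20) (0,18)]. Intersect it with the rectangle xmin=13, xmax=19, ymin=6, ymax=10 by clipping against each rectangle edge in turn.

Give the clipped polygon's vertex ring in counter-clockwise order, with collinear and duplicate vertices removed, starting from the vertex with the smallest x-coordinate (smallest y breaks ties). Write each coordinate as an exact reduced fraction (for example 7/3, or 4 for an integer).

Clipped polygon: [(13,6) (72/5,6) (16,10) (13,10)]

1. After x ≥ 13: [(13,9/2) (14,5) (18,15) (13,205/12)]
2. After x ≤ 19: [(13,9/2) (14,5) (18,15) (13,205/12)]
3. After y ≥ 6: [(13,6) (72/5,6) (18,15) (13,205/12)]
4. After y ≤ 10: [(13,10) (13,6) (72/5,6) (16,10)]
5. Canonical ring: [(13,6) (72/5,6) (16,10) (13,10)]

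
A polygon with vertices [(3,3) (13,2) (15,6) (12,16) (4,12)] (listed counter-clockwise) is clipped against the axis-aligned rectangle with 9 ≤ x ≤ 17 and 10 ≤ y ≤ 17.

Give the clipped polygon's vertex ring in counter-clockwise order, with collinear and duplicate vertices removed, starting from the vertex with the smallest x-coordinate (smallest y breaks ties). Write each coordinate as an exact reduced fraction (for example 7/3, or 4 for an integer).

1. After x ≥ 9: [(9,12/5) (13,2) (15,6) (12,16) (9,29/2)]
2. After x ≤ 17: [(9,12/5) (13,2) (15,6) (12,16) (9,29/2)]
3. After y ≥ 10: [(9,10) (69/5,10) (12,16) (9,29/2)]
4. After y ≤ 17: [(9,10) (69/5,10) (12,16) (9,29/2)]
5. Canonical ring: [(9,10) (69/5,10) (12,16) (9,29/2)]

Clipped polygon: [(9,10) (69/5,10) (12,16) (9,29/2)]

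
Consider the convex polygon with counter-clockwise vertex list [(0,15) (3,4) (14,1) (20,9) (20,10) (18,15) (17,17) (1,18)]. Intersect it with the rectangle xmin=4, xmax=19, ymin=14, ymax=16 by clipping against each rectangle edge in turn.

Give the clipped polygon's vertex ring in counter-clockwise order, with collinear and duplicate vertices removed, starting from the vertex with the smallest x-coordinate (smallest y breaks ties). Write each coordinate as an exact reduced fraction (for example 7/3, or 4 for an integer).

1. After x ≥ 4: [(4,41/11) (14,1) (20,9) (20,10) (18,15) (17,17) (4,285/16)]
2. After x ≤ 19: [(4,41/11) (14,1) (19,23/3) (19,25/2) (18,15) (17,17) (4,285/16)]
3. After y ≥ 14: [(4,14) (92/5,14) (18,15) (17,17) (4,285/16)]
4. After y ≤ 16: [(4,16) (4,14) (92/5,14) (18,15) (35/2,16)]
5. Canonical ring: [(4,14) (92/5,14) (18,15) (35/2,16) (4,16)]

Clipped polygon: [(4,14) (92/5,14) (18,15) (35/2,16) (4,16)]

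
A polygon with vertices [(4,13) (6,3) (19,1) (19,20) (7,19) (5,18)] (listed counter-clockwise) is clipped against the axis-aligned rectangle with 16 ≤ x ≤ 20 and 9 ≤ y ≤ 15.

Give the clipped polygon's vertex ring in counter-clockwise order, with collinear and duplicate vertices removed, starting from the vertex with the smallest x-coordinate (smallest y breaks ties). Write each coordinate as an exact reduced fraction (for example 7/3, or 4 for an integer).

Clipped polygon: [(16,9) (19,9) (19,15) (16,15)]

1. After x ≥ 16: [(16,19/13) (19,1) (19,20) (16,79/4)]
2. After x ≤ 20: [(16,19/13) (19,1) (19,20) (16,79/4)]
3. After y ≥ 9: [(16,9) (19,9) (19,20) (16,79/4)]
4. After y ≤ 15: [(16,15) (16,9) (19,9) (19,15)]
5. Canonical ring: [(16,9) (19,9) (19,15) (16,15)]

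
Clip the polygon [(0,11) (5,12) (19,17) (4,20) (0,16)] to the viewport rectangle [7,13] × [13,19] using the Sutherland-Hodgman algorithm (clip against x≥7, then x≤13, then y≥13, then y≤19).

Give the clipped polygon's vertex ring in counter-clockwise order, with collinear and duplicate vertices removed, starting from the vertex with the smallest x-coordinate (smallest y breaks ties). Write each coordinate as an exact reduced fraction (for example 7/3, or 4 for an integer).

1. After x ≥ 7: [(7,89/7) (19,17) (7,97/5)]
2. After x ≤ 13: [(7,89/7) (13,104/7) (13,91/5) (7,97/5)]
3. After y ≥ 13: [(7,13) (39/5,13) (13,104/7) (13,91/5) (7,97/5)]
4. After y ≤ 19: [(7,19) (7,13) (39/5,13) (13,104/7) (13,91/5) (9,19)]
5. Canonical ring: [(7,13) (39/5,13) (13,104/7) (13,91/5) (9,19) (7,19)]

Clipped polygon: [(7,13) (39/5,13) (13,104/7) (13,91/5) (9,19) (7,19)]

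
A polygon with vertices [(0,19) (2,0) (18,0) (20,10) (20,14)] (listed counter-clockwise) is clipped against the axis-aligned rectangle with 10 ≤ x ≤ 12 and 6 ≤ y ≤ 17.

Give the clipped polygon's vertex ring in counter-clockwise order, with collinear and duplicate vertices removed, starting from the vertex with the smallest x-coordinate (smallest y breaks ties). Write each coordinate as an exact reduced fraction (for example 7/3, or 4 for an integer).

Clipped polygon: [(10,6) (12,6) (12,16) (10,33/2)]

1. After x ≥ 10: [(10,33/2) (10,0) (18,0) (20,10) (20,14)]
2. After x ≤ 12: [(12,16) (10,33/2) (10,0) (12,0)]
3. After y ≥ 6: [(12,6) (12,16) (10,33/2) (10,6)]
4. After y ≤ 17: [(12,6) (12,16) (10,33/2) (10,6)]
5. Canonical ring: [(10,6) (12,6) (12,16) (10,33/2)]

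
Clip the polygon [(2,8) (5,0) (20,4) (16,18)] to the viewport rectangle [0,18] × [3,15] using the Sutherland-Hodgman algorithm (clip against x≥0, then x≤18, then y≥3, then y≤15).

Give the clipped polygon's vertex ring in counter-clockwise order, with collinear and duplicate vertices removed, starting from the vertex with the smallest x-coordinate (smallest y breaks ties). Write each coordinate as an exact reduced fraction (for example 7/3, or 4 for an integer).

1. After x ≥ 0: [(2,8) (5,0) (20,4) (16,18)]
2. After x ≤ 18: [(2,8) (5,0) (18,52/15) (18,11) (16,18)]
3. After y ≥ 3: [(2,8) (31/8,3) (65/4,3) (18,52/15) (18,11) (16,18)]
4. After y ≤ 15: [(59/5,15) (2,8) (31/8,3) (65/4,3) (18,52/15) (18,11) (118/7,15)]
5. Canonical ring: [(2,8) (31/8,3) (65/4,3) (18,52/15) (18,11) (118/7,15) (59/5,15)]

Clipped polygon: [(2,8) (31/8,3) (65/4,3) (18,52/15) (18,11) (118/7,15) (59/5,15)]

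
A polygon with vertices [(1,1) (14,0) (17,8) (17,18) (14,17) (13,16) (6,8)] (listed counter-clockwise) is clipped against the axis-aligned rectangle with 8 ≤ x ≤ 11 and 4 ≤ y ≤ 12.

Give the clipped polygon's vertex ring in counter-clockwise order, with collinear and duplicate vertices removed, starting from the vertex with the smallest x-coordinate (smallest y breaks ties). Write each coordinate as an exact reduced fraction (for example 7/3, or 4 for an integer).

Clipped polygon: [(8,4) (11,4) (11,12) (19/2,12) (8,72/7)]

1. After x ≥ 8: [(8,6/13) (14,0) (17,8) (17,18) (14,17) (13,16) (8,72/7)]
2. After x ≤ 11: [(8,6/13) (11,3/13) (11,96/7) (8,72/7)]
3. After y ≥ 4: [(8,4) (11,4) (11,96/7) (8,72/7)]
4. After y ≤ 12: [(8,4) (11,4) (11,12) (19/2,12) (8,72/7)]
5. Canonical ring: [(8,4) (11,4) (11,12) (19/2,12) (8,72/7)]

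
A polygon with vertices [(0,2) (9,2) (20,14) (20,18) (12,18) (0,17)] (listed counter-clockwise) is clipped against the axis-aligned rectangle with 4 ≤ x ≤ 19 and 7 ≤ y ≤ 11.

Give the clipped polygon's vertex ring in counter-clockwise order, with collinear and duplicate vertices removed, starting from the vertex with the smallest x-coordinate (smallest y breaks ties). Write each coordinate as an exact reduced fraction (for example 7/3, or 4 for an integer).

Clipped polygon: [(4,7) (163/12,7) (69/4,11) (4,11)]

1. After x ≥ 4: [(4,2) (9,2) (20,14) (20,18) (12,18) (4,52/3)]
2. After x ≤ 19: [(4,2) (9,2) (19,142/11) (19,18) (12,18) (4,52/3)]
3. After y ≥ 7: [(4,7) (163/12,7) (19,142/11) (19,18) (12,18) (4,52/3)]
4. After y ≤ 11: [(4,11) (4,7) (163/12,7) (69/4,11)]
5. Canonical ring: [(4,7) (163/12,7) (69/4,11) (4,11)]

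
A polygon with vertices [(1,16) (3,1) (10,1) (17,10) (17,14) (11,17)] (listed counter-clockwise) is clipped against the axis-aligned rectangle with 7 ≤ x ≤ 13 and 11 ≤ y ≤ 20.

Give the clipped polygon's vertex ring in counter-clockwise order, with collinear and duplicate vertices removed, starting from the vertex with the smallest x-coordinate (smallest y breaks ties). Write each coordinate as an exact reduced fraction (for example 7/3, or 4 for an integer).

1. After x ≥ 7: [(7,83/5) (7,1) (10,1) (17,10) (17,14) (11,17)]
2. After x ≤ 13: [(7,83/5) (7,1) (10,1) (13,34/7) (13,16) (11,17)]
3. After y ≥ 11: [(7,83/5) (7,11) (13,11) (13,16) (11,17)]
4. After y ≤ 20: [(7,83/5) (7,11) (13,11) (13,16) (11,17)]
5. Canonical ring: [(7,11) (13,11) (13,16) (11,17) (7,83/5)]

Clipped polygon: [(7,11) (13,11) (13,16) (11,17) (7,83/5)]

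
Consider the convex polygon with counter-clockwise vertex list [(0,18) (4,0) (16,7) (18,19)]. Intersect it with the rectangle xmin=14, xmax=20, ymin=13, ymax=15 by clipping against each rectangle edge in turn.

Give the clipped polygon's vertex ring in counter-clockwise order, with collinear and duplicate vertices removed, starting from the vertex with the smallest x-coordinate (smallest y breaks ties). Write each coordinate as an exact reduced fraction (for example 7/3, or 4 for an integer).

Clipped polygon: [(14,13) (17,13) (52/3,15) (14,15)]

1. After x ≥ 14: [(14,169/9) (14,35/6) (16,7) (18,19)]
2. After x ≤ 20: [(14,169/9) (14,35/6) (16,7) (18,19)]
3. After y ≥ 13: [(14,169/9) (14,13) (17,13) (18,19)]
4. After y ≤ 15: [(14,15) (14,13) (17,13) (52/3,15)]
5. Canonical ring: [(14,13) (17,13) (52/3,15) (14,15)]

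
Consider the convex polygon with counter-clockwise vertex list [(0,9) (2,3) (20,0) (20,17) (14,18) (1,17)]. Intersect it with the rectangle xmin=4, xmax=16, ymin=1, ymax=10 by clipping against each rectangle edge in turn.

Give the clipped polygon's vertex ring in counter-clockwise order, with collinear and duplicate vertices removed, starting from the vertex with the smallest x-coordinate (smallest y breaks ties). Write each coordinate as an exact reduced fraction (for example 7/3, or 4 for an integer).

1. After x ≥ 4: [(4,8/3) (20,0) (20,17) (14,18) (4,224/13)]
2. After x ≤ 16: [(4,8/3) (16,2/3) (16,53/3) (14,18) (4,224/13)]
3. After y ≥ 1: [(4,8/3) (14,1) (16,1) (16,53/3) (14,18) (4,224/13)]
4. After y ≤ 10: [(4,10) (4,8/3) (14,1) (16,1) (16,10)]
5. Canonical ring: [(4,8/3) (14,1) (16,1) (16,10) (4,10)]

Clipped polygon: [(4,8/3) (14,1) (16,1) (16,10) (4,10)]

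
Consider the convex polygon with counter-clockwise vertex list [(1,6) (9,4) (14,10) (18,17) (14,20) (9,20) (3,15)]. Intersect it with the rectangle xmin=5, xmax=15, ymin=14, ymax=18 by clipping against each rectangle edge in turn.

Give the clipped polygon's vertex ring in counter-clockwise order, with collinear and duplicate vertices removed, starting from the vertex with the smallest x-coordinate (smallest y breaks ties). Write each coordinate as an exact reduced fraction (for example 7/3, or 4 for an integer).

1. After x ≥ 5: [(5,5) (9,4) (14,10) (18,17) (14,20) (9,20) (5,50/3)]
2. After x ≤ 15: [(5,5) (9,4) (14,10) (15,47/4) (15,77/4) (14,20) (9,20) (5,50/3)]
3. After y ≥ 14: [(5,14) (15,14) (15,77/4) (14,20) (9,20) (5,50/3)]
4. After y ≤ 18: [(5,14) (15,14) (15,18) (33/5,18) (5,50/3)]
5. Canonical ring: [(5,14) (15,14) (15,18) (33/5,18) (5,50/3)]

Clipped polygon: [(5,14) (15,14) (15,18) (33/5,18) (5,50/3)]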